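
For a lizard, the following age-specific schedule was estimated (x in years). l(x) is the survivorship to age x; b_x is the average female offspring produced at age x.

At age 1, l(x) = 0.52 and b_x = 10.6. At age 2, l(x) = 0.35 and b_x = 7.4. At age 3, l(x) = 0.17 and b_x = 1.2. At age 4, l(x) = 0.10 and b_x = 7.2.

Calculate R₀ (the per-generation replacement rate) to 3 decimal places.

9.026

R₀ = Σ l(x) b_x:
  age 1: 0.52 × 10.6 = 5.5120
  age 2: 0.35 × 7.4 = 2.5900
  age 3: 0.17 × 1.2 = 0.2040
  age 4: 0.10 × 7.2 = 0.7200
R₀ = 5.5120 + 2.5900 + 0.2040 + 0.7200 = 9.0260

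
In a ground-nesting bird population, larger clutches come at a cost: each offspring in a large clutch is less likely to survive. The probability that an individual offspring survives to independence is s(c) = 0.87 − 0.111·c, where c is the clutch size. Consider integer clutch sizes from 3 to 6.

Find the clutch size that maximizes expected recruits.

Expected recruits = c × s(c):
  c=3: 3 × 0.537 = 1.611
  c=4: 4 × 0.426 = 1.704
  c=5: 5 × 0.315 = 1.575
  c=6: 6 × 0.204 = 1.224
Maximum at c = 4 (1.704 recruits).

4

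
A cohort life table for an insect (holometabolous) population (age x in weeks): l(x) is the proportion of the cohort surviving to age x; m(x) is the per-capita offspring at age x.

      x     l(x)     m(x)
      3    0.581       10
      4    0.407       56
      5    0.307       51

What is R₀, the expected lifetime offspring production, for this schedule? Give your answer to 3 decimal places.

R₀ = Σ l(x) m(x):
  age 3: 0.581 × 10 = 5.8100
  age 4: 0.407 × 56 = 22.7920
  age 5: 0.307 × 51 = 15.6570
R₀ = 5.8100 + 22.7920 + 15.6570 = 44.2590

44.259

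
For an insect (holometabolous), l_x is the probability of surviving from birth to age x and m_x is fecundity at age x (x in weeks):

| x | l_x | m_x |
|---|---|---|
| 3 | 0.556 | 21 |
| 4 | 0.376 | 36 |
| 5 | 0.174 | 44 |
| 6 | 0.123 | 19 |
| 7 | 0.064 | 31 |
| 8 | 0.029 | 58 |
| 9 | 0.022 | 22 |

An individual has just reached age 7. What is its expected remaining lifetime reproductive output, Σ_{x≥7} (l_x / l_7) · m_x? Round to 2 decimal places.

l_7 = 0.064. Conditional survival from age 7 to x is l_x / l_7.
  x=7: (0.064/0.064) × 31 = 31.0000
  x=8: (0.029/0.064) × 58 = 26.2812
  x=9: (0.022/0.064) × 22 = 7.5625
Sum = 31.0000 + 26.2812 + 7.5625 = 64.8438

64.84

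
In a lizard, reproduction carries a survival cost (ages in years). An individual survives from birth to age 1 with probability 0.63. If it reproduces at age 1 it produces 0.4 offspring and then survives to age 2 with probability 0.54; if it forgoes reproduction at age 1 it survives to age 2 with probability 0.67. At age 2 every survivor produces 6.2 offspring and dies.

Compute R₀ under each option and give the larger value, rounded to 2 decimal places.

breed at age 1: R₀ = 0.63 × (0.4 + 0.54 × 6.2) = 0.63 × 3.7480 = 2.3612
delay to age 2: R₀ = 0.63 × (0.67 × 6.2) = 0.63 × 4.1540 = 2.6170
Higher: delay to age 2 (2.6170).

2.62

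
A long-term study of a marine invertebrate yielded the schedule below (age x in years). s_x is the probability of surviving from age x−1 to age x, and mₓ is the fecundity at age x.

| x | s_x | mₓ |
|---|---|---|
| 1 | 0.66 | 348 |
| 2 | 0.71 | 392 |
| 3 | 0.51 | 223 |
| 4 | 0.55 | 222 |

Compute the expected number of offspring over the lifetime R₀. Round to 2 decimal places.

Survivorship from birth: l_x = s_1·s_2·…·s_x.
  l_1 = 0.66000
  l_2 = 0.46860
  l_3 = 0.23899
  l_4 = 0.13144
R₀ = Σ l_x mₓ:
  age 1: 0.66000 × 348 = 229.6800
  age 2: 0.46860 × 392 = 183.6912
  age 3: 0.23899 × 223 = 53.2948
  age 4: 0.13144 × 222 = 29.1797
R₀ = 229.6800 + 183.6912 + 53.2948 + 29.1797 = 495.8457

495.85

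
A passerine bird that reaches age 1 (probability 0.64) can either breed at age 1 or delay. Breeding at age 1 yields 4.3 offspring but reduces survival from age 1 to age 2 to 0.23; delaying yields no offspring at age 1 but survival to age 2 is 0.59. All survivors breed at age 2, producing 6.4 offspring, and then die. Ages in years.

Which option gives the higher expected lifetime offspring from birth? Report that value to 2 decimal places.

3.69

breed at age 1: R₀ = 0.64 × (4.3 + 0.23 × 6.4) = 0.64 × 5.7720 = 3.6941
delay to age 2: R₀ = 0.64 × (0.59 × 6.4) = 0.64 × 3.7760 = 2.4166
Higher: breed at age 1 (3.6941).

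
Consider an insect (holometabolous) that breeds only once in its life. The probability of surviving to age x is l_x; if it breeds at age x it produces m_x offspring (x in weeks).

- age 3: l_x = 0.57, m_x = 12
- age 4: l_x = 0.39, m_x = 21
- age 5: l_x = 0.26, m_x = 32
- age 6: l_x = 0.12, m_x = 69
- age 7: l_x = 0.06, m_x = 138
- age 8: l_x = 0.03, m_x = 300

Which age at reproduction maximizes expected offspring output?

Expected offspring if breeding at age x = l_x × m_x:
  age 3: 0.57 × 12 = 6.840
  age 4: 0.39 × 21 = 8.190
  age 5: 0.26 × 32 = 8.320
  age 6: 0.12 × 69 = 8.280
  age 7: 0.06 × 138 = 8.280
  age 8: 0.03 × 300 = 9.000
Maximum at age 8 (9.000).

8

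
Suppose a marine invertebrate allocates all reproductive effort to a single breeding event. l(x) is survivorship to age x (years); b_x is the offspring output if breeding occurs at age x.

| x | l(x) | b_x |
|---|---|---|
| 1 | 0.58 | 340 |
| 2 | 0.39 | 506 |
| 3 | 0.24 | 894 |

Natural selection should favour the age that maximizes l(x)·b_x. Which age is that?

Expected offspring if breeding at age x = l(x) × b_x:
  age 1: 0.58 × 340 = 197.200
  age 2: 0.39 × 506 = 197.340
  age 3: 0.24 × 894 = 214.560
Maximum at age 3 (214.560).

3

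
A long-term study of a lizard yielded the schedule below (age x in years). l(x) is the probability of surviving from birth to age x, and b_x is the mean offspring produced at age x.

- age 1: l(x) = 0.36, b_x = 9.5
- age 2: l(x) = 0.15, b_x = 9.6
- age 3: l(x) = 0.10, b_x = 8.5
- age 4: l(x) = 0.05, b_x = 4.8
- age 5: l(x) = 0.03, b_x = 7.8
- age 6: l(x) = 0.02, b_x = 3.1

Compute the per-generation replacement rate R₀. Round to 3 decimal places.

6.246

R₀ = Σ l(x) b_x:
  age 1: 0.36 × 9.5 = 3.4200
  age 2: 0.15 × 9.6 = 1.4400
  age 3: 0.10 × 8.5 = 0.8500
  age 4: 0.05 × 4.8 = 0.2400
  age 5: 0.03 × 7.8 = 0.2340
  age 6: 0.02 × 3.1 = 0.0620
R₀ = 3.4200 + 1.4400 + 0.8500 + 0.2400 + 0.2340 + 0.0620 = 6.2460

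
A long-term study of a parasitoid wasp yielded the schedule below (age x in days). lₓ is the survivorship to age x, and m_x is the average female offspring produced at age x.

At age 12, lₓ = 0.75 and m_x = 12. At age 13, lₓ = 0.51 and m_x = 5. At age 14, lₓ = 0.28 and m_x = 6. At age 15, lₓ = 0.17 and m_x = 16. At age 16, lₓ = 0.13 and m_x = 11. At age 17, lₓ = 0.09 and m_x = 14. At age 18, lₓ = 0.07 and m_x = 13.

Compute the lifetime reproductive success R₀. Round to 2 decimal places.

19.55

R₀ = Σ lₓ m_x:
  age 12: 0.75 × 12 = 9.0000
  age 13: 0.51 × 5 = 2.5500
  age 14: 0.28 × 6 = 1.6800
  age 15: 0.17 × 16 = 2.7200
  age 16: 0.13 × 11 = 1.4300
  age 17: 0.09 × 14 = 1.2600
  age 18: 0.07 × 13 = 0.9100
R₀ = 9.0000 + 2.5500 + 1.6800 + 2.7200 + 1.4300 + 1.2600 + 0.9100 = 19.5500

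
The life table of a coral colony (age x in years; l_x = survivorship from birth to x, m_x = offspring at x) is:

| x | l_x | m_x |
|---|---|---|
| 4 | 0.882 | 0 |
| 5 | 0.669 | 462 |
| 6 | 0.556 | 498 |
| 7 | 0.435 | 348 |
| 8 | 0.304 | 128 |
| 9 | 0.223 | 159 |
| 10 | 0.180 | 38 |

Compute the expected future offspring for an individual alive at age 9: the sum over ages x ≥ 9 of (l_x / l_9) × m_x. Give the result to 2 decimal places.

l_9 = 0.223. Conditional survival from age 9 to x is l_x / l_9.
  x=9: (0.223/0.223) × 159 = 159.0000
  x=10: (0.180/0.223) × 38 = 30.6726
Sum = 159.0000 + 30.6726 = 189.6726

189.67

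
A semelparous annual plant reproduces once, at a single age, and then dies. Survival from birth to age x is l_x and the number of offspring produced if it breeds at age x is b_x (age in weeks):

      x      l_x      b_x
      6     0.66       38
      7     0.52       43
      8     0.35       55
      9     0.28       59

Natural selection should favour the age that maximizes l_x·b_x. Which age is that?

Expected offspring if breeding at age x = l_x × b_x:
  age 6: 0.66 × 38 = 25.080
  age 7: 0.52 × 43 = 22.360
  age 8: 0.35 × 55 = 19.250
  age 9: 0.28 × 59 = 16.520
Maximum at age 6 (25.080).

6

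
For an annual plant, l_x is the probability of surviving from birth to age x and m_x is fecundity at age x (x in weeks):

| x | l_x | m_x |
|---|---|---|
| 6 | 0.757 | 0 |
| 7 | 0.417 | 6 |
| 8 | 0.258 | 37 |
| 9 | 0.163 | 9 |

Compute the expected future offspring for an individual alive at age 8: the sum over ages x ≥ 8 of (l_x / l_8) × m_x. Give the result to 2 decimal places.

42.69

l_8 = 0.258. Conditional survival from age 8 to x is l_x / l_8.
  x=8: (0.258/0.258) × 37 = 37.0000
  x=9: (0.163/0.258) × 9 = 5.6860
Sum = 37.0000 + 5.6860 = 42.6860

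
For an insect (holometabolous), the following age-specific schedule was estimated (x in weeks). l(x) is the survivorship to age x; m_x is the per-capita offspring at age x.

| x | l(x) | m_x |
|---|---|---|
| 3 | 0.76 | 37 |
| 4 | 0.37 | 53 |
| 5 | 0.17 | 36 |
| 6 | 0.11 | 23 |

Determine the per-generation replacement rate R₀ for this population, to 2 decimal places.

R₀ = Σ l(x) m_x:
  age 3: 0.76 × 37 = 28.1200
  age 4: 0.37 × 53 = 19.6100
  age 5: 0.17 × 36 = 6.1200
  age 6: 0.11 × 23 = 2.5300
R₀ = 28.1200 + 19.6100 + 6.1200 + 2.5300 = 56.3800

56.38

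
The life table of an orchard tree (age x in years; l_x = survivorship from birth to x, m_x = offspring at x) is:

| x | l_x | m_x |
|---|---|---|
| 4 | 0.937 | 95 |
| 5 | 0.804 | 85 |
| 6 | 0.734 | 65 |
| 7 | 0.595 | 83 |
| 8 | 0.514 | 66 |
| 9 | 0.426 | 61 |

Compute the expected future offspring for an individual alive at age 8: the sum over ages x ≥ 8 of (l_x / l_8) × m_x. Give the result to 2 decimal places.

116.56

l_8 = 0.514. Conditional survival from age 8 to x is l_x / l_8.
  x=8: (0.514/0.514) × 66 = 66.0000
  x=9: (0.426/0.514) × 61 = 50.5564
Sum = 66.0000 + 50.5564 = 116.5564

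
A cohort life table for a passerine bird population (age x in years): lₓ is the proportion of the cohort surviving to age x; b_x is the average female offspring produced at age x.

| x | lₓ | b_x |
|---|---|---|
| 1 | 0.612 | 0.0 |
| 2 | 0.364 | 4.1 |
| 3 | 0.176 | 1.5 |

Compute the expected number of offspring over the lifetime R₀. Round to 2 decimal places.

1.76

R₀ = Σ lₓ b_x:
  age 1: 0.612 × 0.0 = 0.0000
  age 2: 0.364 × 4.1 = 1.4924
  age 3: 0.176 × 1.5 = 0.2640
R₀ = 0.0000 + 1.4924 + 0.2640 = 1.7564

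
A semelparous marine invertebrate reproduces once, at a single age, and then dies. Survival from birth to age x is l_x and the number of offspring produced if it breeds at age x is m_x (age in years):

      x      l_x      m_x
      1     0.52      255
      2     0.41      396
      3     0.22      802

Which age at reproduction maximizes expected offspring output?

3

Expected offspring if breeding at age x = l_x × m_x:
  age 1: 0.52 × 255 = 132.600
  age 2: 0.41 × 396 = 162.360
  age 3: 0.22 × 802 = 176.440
Maximum at age 3 (176.440).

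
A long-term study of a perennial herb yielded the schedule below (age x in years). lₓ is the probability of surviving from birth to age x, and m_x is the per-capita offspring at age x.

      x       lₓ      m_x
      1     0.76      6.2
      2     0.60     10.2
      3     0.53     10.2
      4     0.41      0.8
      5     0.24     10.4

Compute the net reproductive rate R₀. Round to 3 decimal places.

19.062

R₀ = Σ lₓ m_x:
  age 1: 0.76 × 6.2 = 4.7120
  age 2: 0.60 × 10.2 = 6.1200
  age 3: 0.53 × 10.2 = 5.4060
  age 4: 0.41 × 0.8 = 0.3280
  age 5: 0.24 × 10.4 = 2.4960
R₀ = 4.7120 + 6.1200 + 5.4060 + 0.3280 + 2.4960 = 19.0620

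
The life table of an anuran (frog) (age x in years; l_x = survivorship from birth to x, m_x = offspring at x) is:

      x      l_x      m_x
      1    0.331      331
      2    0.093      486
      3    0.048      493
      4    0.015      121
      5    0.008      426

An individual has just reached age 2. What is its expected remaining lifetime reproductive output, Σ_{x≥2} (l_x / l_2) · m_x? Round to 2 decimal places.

l_2 = 0.093. Conditional survival from age 2 to x is l_x / l_2.
  x=2: (0.093/0.093) × 486 = 486.0000
  x=3: (0.048/0.093) × 493 = 254.4516
  x=4: (0.015/0.093) × 121 = 19.5161
  x=5: (0.008/0.093) × 426 = 36.6452
Sum = 486.0000 + 254.4516 + 19.5161 + 36.6452 = 796.6129

796.61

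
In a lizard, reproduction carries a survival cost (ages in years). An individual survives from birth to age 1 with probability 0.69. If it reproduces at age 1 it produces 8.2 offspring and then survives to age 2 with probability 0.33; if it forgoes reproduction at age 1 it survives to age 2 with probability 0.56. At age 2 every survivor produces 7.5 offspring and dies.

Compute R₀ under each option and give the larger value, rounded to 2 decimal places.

7.37

breed at age 1: R₀ = 0.69 × (8.2 + 0.33 × 7.5) = 0.69 × 10.6750 = 7.3657
delay to age 2: R₀ = 0.69 × (0.56 × 7.5) = 0.69 × 4.2000 = 2.8980
Higher: breed at age 1 (7.3657).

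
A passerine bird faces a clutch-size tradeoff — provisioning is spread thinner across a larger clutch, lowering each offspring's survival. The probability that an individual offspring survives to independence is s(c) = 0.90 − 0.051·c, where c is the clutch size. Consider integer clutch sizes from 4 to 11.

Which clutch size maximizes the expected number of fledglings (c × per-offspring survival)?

9

Expected fledglings = c × s(c):
  c=4: 4 × 0.696 = 2.784
  c=5: 5 × 0.645 = 3.225
  c=6: 6 × 0.594 = 3.564
  c=7: 7 × 0.543 = 3.801
  c=8: 8 × 0.492 = 3.936
  c=9: 9 × 0.441 = 3.969
  c=10: 10 × 0.390 = 3.900
  c=11: 11 × 0.339 = 3.729
Maximum at c = 9 (3.969 fledglings).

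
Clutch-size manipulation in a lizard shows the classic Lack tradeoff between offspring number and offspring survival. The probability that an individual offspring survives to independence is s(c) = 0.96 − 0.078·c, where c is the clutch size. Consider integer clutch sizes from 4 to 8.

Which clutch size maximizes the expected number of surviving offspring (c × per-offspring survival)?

Expected surviving offspring = c × s(c):
  c=4: 4 × 0.648 = 2.592
  c=5: 5 × 0.570 = 2.850
  c=6: 6 × 0.492 = 2.952
  c=7: 7 × 0.414 = 2.898
  c=8: 8 × 0.336 = 2.688
Maximum at c = 6 (2.952 surviving offspring).

6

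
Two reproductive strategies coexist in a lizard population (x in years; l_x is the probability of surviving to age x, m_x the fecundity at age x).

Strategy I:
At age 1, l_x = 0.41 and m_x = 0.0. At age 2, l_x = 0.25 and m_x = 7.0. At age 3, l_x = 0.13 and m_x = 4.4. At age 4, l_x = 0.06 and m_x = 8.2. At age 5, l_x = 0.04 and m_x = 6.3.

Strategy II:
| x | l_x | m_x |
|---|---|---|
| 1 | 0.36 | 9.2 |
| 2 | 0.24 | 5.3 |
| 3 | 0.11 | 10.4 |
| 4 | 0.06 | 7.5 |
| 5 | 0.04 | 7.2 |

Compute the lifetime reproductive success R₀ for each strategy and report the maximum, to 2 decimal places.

Strategy I: R₀ = 0.41×0.0 + 0.25×7.0 + 0.13×4.4 + 0.06×8.2 + 0.04×6.3 = 3.0660
Strategy II: R₀ = 0.36×9.2 + 0.24×5.3 + 0.11×10.4 + 0.06×7.5 + 0.04×7.2 = 6.4660
Highest R₀: strategy II with 6.4660.

6.47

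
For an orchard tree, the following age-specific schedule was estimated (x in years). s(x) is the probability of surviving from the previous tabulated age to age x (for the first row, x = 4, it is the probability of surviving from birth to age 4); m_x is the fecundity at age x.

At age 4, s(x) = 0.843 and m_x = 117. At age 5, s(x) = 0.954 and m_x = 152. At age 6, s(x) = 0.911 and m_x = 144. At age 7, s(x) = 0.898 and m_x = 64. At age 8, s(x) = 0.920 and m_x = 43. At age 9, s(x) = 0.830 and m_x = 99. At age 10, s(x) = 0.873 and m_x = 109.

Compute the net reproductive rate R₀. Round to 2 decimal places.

492.05

Survivorship from birth: l_x = s_4·s_5·…·s_x.
  l_4 = 0.84300
  l_5 = 0.80422
  l_6 = 0.73265
  l_7 = 0.65792
  l_8 = 0.60528
  l_9 = 0.50238
  l_10 = 0.43858
R₀ = Σ l_x m_x:
  age 4: 0.84300 × 117 = 98.6310
  age 5: 0.80422 × 152 = 122.2414
  age 6: 0.73265 × 144 = 105.5016
  age 7: 0.65792 × 64 = 42.1069
  age 8: 0.60528 × 43 = 26.0270
  age 9: 0.50238 × 99 = 49.7356
  age 10: 0.43858 × 109 = 47.8052
R₀ = 98.6310 + 122.2414 + 105.5016 + 42.1069 + 26.0270 + 49.7356 + 47.8052 = 492.0488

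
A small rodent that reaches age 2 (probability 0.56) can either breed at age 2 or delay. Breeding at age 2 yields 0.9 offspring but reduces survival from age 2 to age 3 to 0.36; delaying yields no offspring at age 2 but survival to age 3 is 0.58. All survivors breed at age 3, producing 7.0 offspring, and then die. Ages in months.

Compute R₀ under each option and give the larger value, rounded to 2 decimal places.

breed at age 2: R₀ = 0.56 × (0.9 + 0.36 × 7.0) = 0.56 × 3.4200 = 1.9152
delay to age 3: R₀ = 0.56 × (0.58 × 7.0) = 0.56 × 4.0600 = 2.2736
Higher: delay to age 3 (2.2736).

2.27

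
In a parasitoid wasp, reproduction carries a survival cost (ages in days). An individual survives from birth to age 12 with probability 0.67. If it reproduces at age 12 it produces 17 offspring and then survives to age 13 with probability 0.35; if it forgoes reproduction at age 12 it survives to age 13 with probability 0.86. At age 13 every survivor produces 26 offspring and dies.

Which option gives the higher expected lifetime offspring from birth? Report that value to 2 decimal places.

breed at age 12: R₀ = 0.67 × (17 + 0.35 × 26) = 0.67 × 26.1000 = 17.4870
delay to age 13: R₀ = 0.67 × (0.86 × 26) = 0.67 × 22.3600 = 14.9812
Higher: breed at age 12 (17.4870).

17.49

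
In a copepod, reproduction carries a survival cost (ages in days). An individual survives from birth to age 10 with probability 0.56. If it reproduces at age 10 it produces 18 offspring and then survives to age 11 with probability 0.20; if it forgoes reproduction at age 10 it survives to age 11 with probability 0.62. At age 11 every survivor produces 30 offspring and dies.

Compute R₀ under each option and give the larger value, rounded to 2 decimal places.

breed at age 10: R₀ = 0.56 × (18 + 0.20 × 30) = 0.56 × 24.0000 = 13.4400
delay to age 11: R₀ = 0.56 × (0.62 × 30) = 0.56 × 18.6000 = 10.4160
Higher: breed at age 10 (13.4400).

13.44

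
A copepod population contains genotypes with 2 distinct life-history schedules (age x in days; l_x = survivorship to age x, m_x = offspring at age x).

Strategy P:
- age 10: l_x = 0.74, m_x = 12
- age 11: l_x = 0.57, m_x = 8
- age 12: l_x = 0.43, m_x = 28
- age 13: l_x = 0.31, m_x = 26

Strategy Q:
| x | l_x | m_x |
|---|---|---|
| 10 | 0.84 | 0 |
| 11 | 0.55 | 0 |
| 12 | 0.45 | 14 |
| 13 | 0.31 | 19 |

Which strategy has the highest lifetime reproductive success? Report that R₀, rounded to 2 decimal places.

33.54

Strategy P: R₀ = 0.74×12 + 0.57×8 + 0.43×28 + 0.31×26 = 33.5400
Strategy Q: R₀ = 0.84×0 + 0.55×0 + 0.45×14 + 0.31×19 = 12.1900
Highest R₀: strategy P with 33.5400.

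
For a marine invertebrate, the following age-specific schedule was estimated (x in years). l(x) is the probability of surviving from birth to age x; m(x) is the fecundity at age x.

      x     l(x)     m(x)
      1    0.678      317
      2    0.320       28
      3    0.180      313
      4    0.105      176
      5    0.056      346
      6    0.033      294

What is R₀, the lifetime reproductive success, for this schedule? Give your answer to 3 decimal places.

327.784

R₀ = Σ l(x) m(x):
  age 1: 0.678 × 317 = 214.9260
  age 2: 0.320 × 28 = 8.9600
  age 3: 0.180 × 313 = 56.3400
  age 4: 0.105 × 176 = 18.4800
  age 5: 0.056 × 346 = 19.3760
  age 6: 0.033 × 294 = 9.7020
R₀ = 214.9260 + 8.9600 + 56.3400 + 18.4800 + 19.3760 + 9.7020 = 327.7840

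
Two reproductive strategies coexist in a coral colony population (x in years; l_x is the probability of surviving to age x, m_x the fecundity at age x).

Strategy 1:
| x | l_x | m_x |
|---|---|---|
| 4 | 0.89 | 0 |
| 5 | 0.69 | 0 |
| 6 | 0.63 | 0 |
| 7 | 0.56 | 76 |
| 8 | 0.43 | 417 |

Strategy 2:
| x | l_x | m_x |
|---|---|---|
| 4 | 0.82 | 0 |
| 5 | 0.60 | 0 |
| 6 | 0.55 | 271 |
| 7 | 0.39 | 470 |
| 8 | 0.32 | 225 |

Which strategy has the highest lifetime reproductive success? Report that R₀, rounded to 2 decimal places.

Strategy 1: R₀ = 0.89×0 + 0.69×0 + 0.63×0 + 0.56×76 + 0.43×417 = 221.8700
Strategy 2: R₀ = 0.82×0 + 0.60×0 + 0.55×271 + 0.39×470 + 0.32×225 = 404.3500
Highest R₀: strategy 2 with 404.3500.

404.35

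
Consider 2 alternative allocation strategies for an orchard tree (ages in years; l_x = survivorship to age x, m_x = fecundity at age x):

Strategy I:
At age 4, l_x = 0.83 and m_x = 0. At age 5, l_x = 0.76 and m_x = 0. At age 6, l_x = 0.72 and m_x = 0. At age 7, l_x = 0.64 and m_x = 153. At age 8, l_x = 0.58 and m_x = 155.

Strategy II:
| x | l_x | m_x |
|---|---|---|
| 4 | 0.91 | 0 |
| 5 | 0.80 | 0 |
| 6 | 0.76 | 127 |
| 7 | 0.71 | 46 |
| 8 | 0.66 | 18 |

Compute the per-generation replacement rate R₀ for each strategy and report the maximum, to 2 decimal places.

Strategy I: R₀ = 0.83×0 + 0.76×0 + 0.72×0 + 0.64×153 + 0.58×155 = 187.8200
Strategy II: R₀ = 0.91×0 + 0.80×0 + 0.76×127 + 0.71×46 + 0.66×18 = 141.0600
Highest R₀: strategy I with 187.8200.

187.82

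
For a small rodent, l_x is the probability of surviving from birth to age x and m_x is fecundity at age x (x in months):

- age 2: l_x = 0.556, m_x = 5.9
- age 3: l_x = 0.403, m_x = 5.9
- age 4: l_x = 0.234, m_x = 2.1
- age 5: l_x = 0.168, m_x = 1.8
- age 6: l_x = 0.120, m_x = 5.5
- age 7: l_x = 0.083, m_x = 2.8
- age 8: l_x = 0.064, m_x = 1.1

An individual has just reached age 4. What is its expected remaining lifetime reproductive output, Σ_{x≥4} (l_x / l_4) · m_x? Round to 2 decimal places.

7.51

l_4 = 0.234. Conditional survival from age 4 to x is l_x / l_4.
  x=4: (0.234/0.234) × 2.1 = 2.1000
  x=5: (0.168/0.234) × 1.8 = 1.2923
  x=6: (0.120/0.234) × 5.5 = 2.8205
  x=7: (0.083/0.234) × 2.8 = 0.9932
  x=8: (0.064/0.234) × 1.1 = 0.3009
Sum = 2.1000 + 1.2923 + 2.8205 + 0.9932 + 0.3009 = 7.5068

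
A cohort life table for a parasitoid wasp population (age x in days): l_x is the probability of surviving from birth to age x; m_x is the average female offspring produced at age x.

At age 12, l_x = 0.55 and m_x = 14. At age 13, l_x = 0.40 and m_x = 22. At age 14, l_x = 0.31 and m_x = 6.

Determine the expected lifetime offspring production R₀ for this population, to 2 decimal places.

R₀ = Σ l_x m_x:
  age 12: 0.55 × 14 = 7.7000
  age 13: 0.40 × 22 = 8.8000
  age 14: 0.31 × 6 = 1.8600
R₀ = 7.7000 + 8.8000 + 1.8600 = 18.3600

18.36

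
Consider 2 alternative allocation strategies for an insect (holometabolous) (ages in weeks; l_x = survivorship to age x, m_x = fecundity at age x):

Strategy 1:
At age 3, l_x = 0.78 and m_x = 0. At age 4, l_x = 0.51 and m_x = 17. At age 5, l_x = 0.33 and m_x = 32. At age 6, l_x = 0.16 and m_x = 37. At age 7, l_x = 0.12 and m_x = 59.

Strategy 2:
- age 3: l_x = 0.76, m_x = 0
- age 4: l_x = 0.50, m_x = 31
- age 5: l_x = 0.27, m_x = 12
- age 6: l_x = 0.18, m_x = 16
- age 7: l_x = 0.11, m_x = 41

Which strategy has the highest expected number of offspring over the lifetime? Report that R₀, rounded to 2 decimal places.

32.23

Strategy 1: R₀ = 0.78×0 + 0.51×17 + 0.33×32 + 0.16×37 + 0.12×59 = 32.2300
Strategy 2: R₀ = 0.76×0 + 0.50×31 + 0.27×12 + 0.18×16 + 0.11×41 = 26.1300
Highest R₀: strategy 1 with 32.2300.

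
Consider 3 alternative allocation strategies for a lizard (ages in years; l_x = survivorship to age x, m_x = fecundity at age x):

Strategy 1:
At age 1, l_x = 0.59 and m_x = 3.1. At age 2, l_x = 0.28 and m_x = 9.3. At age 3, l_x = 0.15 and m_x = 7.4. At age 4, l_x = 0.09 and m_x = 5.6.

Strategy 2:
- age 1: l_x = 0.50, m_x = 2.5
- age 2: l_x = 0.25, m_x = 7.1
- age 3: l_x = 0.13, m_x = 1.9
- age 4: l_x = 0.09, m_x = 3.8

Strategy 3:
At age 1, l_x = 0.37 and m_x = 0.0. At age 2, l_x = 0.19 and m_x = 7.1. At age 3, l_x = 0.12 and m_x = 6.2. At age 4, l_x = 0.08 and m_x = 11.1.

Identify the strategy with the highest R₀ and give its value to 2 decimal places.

6.05

Strategy 1: R₀ = 0.59×3.1 + 0.28×9.3 + 0.15×7.4 + 0.09×5.6 = 6.0470
Strategy 2: R₀ = 0.50×2.5 + 0.25×7.1 + 0.13×1.9 + 0.09×3.8 = 3.6140
Strategy 3: R₀ = 0.37×0.0 + 0.19×7.1 + 0.12×6.2 + 0.08×11.1 = 2.9810
Highest R₀: strategy 1 with 6.0470.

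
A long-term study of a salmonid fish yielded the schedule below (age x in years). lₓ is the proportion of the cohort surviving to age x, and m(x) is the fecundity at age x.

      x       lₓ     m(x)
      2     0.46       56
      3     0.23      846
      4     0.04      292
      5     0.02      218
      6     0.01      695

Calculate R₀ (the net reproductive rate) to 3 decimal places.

R₀ = Σ lₓ m(x):
  age 2: 0.46 × 56 = 25.7600
  age 3: 0.23 × 846 = 194.5800
  age 4: 0.04 × 292 = 11.6800
  age 5: 0.02 × 218 = 4.3600
  age 6: 0.01 × 695 = 6.9500
R₀ = 25.7600 + 194.5800 + 11.6800 + 4.3600 + 6.9500 = 243.3300

243.330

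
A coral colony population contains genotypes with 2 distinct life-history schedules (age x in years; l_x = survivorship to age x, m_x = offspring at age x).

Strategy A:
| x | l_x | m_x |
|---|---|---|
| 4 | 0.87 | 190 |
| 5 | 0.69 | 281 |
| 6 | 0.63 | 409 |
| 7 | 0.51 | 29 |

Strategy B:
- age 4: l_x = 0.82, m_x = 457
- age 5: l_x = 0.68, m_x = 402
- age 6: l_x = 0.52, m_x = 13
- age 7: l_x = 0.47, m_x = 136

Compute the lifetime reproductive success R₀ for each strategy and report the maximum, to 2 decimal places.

718.78

Strategy A: R₀ = 0.87×190 + 0.69×281 + 0.63×409 + 0.51×29 = 631.6500
Strategy B: R₀ = 0.82×457 + 0.68×402 + 0.52×13 + 0.47×136 = 718.7800
Highest R₀: strategy B with 718.7800.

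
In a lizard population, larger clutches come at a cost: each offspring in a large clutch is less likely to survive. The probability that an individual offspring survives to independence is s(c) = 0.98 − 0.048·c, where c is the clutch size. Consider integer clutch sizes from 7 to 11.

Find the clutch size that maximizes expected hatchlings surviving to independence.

Expected hatchlings surviving to independence = c × s(c):
  c=7: 7 × 0.644 = 4.508
  c=8: 8 × 0.596 = 4.768
  c=9: 9 × 0.548 = 4.932
  c=10: 10 × 0.500 = 5.000
  c=11: 11 × 0.452 = 4.972
Maximum at c = 10 (5.000 hatchlings surviving to independence).

10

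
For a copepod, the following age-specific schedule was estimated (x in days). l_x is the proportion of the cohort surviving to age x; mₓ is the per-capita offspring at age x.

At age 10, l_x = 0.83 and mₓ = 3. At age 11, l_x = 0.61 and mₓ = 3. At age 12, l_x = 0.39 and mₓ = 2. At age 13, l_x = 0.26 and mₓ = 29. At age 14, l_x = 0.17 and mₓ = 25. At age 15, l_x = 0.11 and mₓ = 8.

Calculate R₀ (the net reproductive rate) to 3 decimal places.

R₀ = Σ l_x mₓ:
  age 10: 0.83 × 3 = 2.4900
  age 11: 0.61 × 3 = 1.8300
  age 12: 0.39 × 2 = 0.7800
  age 13: 0.26 × 29 = 7.5400
  age 14: 0.17 × 25 = 4.2500
  age 15: 0.11 × 8 = 0.8800
R₀ = 2.4900 + 1.8300 + 0.7800 + 7.5400 + 4.2500 + 0.8800 = 17.7700

17.770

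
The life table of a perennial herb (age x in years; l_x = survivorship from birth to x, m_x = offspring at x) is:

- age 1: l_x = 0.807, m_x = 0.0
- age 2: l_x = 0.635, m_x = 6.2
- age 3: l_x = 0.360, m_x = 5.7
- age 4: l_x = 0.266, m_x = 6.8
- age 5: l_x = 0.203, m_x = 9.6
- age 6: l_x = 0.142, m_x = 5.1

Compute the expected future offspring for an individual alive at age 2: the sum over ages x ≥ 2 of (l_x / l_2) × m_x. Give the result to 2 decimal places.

16.49

l_2 = 0.635. Conditional survival from age 2 to x is l_x / l_2.
  x=2: (0.635/0.635) × 6.2 = 6.2000
  x=3: (0.360/0.635) × 5.7 = 3.2315
  x=4: (0.266/0.635) × 6.8 = 2.8485
  x=5: (0.203/0.635) × 9.6 = 3.0690
  x=6: (0.142/0.635) × 5.1 = 1.1405
Sum = 6.2000 + 3.2315 + 2.8485 + 3.0690 + 1.1405 = 16.4894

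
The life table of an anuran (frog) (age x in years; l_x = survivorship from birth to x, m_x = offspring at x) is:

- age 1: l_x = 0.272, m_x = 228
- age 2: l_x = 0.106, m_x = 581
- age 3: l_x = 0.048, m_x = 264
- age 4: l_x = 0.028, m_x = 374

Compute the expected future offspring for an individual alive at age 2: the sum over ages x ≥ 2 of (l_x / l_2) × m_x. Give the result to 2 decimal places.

799.34

l_2 = 0.106. Conditional survival from age 2 to x is l_x / l_2.
  x=2: (0.106/0.106) × 581 = 581.0000
  x=3: (0.048/0.106) × 264 = 119.5472
  x=4: (0.028/0.106) × 374 = 98.7925
Sum = 581.0000 + 119.5472 + 98.7925 = 799.3396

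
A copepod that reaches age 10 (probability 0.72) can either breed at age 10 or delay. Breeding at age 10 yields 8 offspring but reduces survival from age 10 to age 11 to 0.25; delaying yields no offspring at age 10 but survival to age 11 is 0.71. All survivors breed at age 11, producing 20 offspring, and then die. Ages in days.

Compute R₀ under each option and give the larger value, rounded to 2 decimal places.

10.22

breed at age 10: R₀ = 0.72 × (8 + 0.25 × 20) = 0.72 × 13.0000 = 9.3600
delay to age 11: R₀ = 0.72 × (0.71 × 20) = 0.72 × 14.2000 = 10.2240
Higher: delay to age 11 (10.2240).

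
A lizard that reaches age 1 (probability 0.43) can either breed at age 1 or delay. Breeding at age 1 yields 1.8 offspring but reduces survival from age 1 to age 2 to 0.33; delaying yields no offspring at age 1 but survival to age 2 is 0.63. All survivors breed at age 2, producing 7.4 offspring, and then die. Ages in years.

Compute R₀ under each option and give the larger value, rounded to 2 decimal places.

2.00

breed at age 1: R₀ = 0.43 × (1.8 + 0.33 × 7.4) = 0.43 × 4.2420 = 1.8241
delay to age 2: R₀ = 0.43 × (0.63 × 7.4) = 0.43 × 4.6620 = 2.0047
Higher: delay to age 2 (2.0047).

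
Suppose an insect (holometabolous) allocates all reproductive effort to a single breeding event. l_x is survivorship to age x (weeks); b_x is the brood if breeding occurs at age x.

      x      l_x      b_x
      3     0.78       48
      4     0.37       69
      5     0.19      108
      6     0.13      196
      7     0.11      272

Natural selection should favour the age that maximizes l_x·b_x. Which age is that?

Expected offspring if breeding at age x = l_x × b_x:
  age 3: 0.78 × 48 = 37.440
  age 4: 0.37 × 69 = 25.530
  age 5: 0.19 × 108 = 20.520
  age 6: 0.13 × 196 = 25.480
  age 7: 0.11 × 272 = 29.920
Maximum at age 3 (37.440).

3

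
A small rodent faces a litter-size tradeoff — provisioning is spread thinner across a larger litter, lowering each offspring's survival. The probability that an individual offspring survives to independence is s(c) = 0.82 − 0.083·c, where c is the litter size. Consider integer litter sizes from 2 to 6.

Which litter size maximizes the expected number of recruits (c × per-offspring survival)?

5

Expected recruits = c × s(c):
  c=2: 2 × 0.654 = 1.308
  c=3: 3 × 0.571 = 1.713
  c=4: 4 × 0.488 = 1.952
  c=5: 5 × 0.405 = 2.025
  c=6: 6 × 0.322 = 1.932
Maximum at c = 5 (2.025 recruits).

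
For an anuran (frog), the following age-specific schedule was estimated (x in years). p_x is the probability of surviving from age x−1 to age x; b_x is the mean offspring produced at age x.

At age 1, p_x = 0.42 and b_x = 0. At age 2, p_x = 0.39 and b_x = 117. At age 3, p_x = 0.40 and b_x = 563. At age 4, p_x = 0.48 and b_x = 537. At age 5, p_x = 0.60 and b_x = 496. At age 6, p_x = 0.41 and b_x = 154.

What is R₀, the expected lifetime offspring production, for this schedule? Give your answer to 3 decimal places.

Survivorship from birth: l_x = p_1·p_2·…·p_x.
  l_1 = 0.42000
  l_2 = 0.16380
  l_3 = 0.06552
  l_4 = 0.03145
  l_5 = 0.01887
  l_6 = 0.00774
R₀ = Σ l_x b_x:
  age 1: 0.42000 × 0 = 0.0000
  age 2: 0.16380 × 117 = 19.1646
  age 3: 0.06552 × 563 = 36.8878
  age 4: 0.03145 × 537 = 16.8886
  age 5: 0.01887 × 496 = 9.3595
  age 6: 0.00774 × 154 = 1.1920
R₀ = 0.0000 + 19.1646 + 36.8878 + 16.8886 + 9.3595 + 1.1920 = 83.4925

83.492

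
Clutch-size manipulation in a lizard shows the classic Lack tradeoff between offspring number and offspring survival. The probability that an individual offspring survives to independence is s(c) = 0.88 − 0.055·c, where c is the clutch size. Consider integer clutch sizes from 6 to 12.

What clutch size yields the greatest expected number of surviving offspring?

8

Expected surviving offspring = c × s(c):
  c=6: 6 × 0.550 = 3.300
  c=7: 7 × 0.495 = 3.465
  c=8: 8 × 0.440 = 3.520
  c=9: 9 × 0.385 = 3.465
  c=10: 10 × 0.330 = 3.300
  c=11: 11 × 0.275 = 3.025
  c=12: 12 × 0.220 = 2.640
Maximum at c = 8 (3.520 surviving offspring).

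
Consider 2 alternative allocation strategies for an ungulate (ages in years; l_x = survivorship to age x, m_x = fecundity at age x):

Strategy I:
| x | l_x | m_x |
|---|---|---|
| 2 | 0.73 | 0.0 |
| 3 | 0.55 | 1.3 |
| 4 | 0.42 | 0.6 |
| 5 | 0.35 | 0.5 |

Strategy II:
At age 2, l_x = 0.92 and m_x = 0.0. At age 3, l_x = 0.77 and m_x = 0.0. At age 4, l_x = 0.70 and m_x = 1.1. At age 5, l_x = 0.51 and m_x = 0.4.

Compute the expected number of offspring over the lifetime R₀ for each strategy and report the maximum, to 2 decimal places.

Strategy I: R₀ = 0.73×0.0 + 0.55×1.3 + 0.42×0.6 + 0.35×0.5 = 1.1420
Strategy II: R₀ = 0.92×0.0 + 0.77×0.0 + 0.70×1.1 + 0.51×0.4 = 0.9740
Highest R₀: strategy I with 1.1420.

1.14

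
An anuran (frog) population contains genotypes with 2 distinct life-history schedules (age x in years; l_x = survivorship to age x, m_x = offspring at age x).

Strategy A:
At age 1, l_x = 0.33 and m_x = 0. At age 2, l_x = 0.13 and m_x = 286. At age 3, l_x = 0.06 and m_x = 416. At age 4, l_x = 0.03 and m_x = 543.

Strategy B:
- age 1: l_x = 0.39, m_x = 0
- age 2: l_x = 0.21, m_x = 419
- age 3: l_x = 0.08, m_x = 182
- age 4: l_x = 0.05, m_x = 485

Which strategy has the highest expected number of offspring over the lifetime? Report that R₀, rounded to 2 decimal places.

126.80

Strategy A: R₀ = 0.33×0 + 0.13×286 + 0.06×416 + 0.03×543 = 78.4300
Strategy B: R₀ = 0.39×0 + 0.21×419 + 0.08×182 + 0.05×485 = 126.8000
Highest R₀: strategy B with 126.8000.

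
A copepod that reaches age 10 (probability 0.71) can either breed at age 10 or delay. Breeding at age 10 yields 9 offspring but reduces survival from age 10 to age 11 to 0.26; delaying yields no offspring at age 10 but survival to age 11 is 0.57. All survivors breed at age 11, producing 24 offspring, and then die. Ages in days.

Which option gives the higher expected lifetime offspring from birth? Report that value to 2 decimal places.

10.82

breed at age 10: R₀ = 0.71 × (9 + 0.26 × 24) = 0.71 × 15.2400 = 10.8204
delay to age 11: R₀ = 0.71 × (0.57 × 24) = 0.71 × 13.6800 = 9.7128
Higher: breed at age 10 (10.8204).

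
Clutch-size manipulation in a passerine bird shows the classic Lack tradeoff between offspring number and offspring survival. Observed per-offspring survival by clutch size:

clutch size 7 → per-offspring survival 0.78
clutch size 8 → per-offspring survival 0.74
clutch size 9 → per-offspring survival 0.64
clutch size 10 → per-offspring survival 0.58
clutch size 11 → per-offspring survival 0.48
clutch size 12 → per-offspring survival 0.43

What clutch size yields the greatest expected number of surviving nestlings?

Expected surviving nestlings = c × s(c):
  c=7: 7 × 0.78 = 5.460
  c=8: 8 × 0.74 = 5.920
  c=9: 9 × 0.64 = 5.760
  c=10: 10 × 0.58 = 5.800
  c=11: 11 × 0.48 = 5.280
  c=12: 12 × 0.43 = 5.160
Maximum at c = 8 (5.920 surviving nestlings).

8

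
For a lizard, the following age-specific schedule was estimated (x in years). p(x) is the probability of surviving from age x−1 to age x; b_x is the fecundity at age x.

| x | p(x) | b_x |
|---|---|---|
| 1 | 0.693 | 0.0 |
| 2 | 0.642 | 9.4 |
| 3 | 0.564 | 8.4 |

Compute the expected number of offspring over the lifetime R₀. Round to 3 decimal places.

6.290

Survivorship from birth: l_x = p_1·p_2·…·p_x.
  l_1 = 0.69300
  l_2 = 0.44491
  l_3 = 0.25093
R₀ = Σ l_x b_x:
  age 1: 0.69300 × 0.0 = 0.0000
  age 2: 0.44491 × 9.4 = 4.1822
  age 3: 0.25093 × 8.4 = 2.1078
R₀ = 0.0000 + 4.1822 + 2.1078 = 6.2900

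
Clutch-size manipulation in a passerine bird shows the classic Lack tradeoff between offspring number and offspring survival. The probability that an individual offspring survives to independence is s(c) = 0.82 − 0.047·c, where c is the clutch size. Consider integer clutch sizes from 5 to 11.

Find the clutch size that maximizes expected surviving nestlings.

Expected surviving nestlings = c × s(c):
  c=5: 5 × 0.585 = 2.925
  c=6: 6 × 0.538 = 3.228
  c=7: 7 × 0.491 = 3.437
  c=8: 8 × 0.444 = 3.552
  c=9: 9 × 0.397 = 3.573
  c=10: 10 × 0.350 = 3.500
  c=11: 11 × 0.303 = 3.333
Maximum at c = 9 (3.573 surviving nestlings).

9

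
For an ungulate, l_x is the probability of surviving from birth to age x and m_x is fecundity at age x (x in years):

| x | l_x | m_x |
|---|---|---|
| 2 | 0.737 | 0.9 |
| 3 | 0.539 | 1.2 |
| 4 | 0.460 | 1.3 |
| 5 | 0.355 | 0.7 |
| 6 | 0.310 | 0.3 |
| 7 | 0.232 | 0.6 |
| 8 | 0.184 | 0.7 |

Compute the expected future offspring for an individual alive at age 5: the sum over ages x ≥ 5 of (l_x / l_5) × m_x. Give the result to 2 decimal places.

1.72

l_5 = 0.355. Conditional survival from age 5 to x is l_x / l_5.
  x=5: (0.355/0.355) × 0.7 = 0.7000
  x=6: (0.310/0.355) × 0.3 = 0.2620
  x=7: (0.232/0.355) × 0.6 = 0.3921
  x=8: (0.184/0.355) × 0.7 = 0.3628
Sum = 0.7000 + 0.2620 + 0.3921 + 0.3628 = 1.7169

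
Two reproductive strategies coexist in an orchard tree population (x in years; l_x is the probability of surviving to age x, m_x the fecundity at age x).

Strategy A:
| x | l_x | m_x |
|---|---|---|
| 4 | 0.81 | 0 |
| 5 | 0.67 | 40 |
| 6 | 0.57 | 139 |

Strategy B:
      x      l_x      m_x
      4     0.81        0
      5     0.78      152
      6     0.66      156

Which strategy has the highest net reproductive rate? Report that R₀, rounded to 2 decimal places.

Strategy A: R₀ = 0.81×0 + 0.67×40 + 0.57×139 = 106.0300
Strategy B: R₀ = 0.81×0 + 0.78×152 + 0.66×156 = 221.5200
Highest R₀: strategy B with 221.5200.

221.52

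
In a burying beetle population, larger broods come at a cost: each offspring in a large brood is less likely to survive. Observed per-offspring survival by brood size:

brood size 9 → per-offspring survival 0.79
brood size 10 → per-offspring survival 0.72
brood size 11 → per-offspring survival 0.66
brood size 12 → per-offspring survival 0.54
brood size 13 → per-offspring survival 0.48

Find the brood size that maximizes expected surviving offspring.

Expected surviving offspring = c × s(c):
  c=9: 9 × 0.79 = 7.110
  c=10: 10 × 0.72 = 7.200
  c=11: 11 × 0.66 = 7.260
  c=12: 12 × 0.54 = 6.480
  c=13: 13 × 0.48 = 6.240
Maximum at c = 11 (7.260 surviving offspring).

11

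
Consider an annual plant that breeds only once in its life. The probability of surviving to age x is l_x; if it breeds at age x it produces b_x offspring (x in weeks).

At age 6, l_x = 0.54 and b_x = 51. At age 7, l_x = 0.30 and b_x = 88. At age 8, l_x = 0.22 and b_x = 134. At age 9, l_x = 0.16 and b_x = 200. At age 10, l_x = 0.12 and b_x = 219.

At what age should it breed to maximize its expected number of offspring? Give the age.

Expected offspring if breeding at age x = l_x × b_x:
  age 6: 0.54 × 51 = 27.540
  age 7: 0.30 × 88 = 26.400
  age 8: 0.22 × 134 = 29.480
  age 9: 0.16 × 200 = 32.000
  age 10: 0.12 × 219 = 26.280
Maximum at age 9 (32.000).

9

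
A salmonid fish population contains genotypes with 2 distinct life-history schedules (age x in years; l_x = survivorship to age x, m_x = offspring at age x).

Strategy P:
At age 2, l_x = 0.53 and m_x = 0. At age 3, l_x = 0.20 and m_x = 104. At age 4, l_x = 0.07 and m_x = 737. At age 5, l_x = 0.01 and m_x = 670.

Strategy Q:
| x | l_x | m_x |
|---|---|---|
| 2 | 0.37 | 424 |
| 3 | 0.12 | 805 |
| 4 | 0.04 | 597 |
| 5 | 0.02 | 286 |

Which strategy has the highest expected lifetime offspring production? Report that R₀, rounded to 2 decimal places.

Strategy P: R₀ = 0.53×0 + 0.20×104 + 0.07×737 + 0.01×670 = 79.0900
Strategy Q: R₀ = 0.37×424 + 0.12×805 + 0.04×597 + 0.02×286 = 283.0800
Highest R₀: strategy Q with 283.0800.

283.08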